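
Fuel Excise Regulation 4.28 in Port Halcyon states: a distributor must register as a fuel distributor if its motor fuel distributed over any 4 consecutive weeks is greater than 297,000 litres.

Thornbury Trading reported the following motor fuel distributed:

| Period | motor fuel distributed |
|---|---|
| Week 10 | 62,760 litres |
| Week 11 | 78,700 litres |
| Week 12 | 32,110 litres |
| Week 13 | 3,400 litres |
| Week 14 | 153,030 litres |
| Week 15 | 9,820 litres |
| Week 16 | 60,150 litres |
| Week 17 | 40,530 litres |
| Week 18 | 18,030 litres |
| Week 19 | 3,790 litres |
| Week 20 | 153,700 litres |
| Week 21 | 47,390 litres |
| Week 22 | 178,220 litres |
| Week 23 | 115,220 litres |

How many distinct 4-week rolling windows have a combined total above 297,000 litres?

Week 10–Week 13: 62,760 litres + 78,700 litres + 32,110 litres + 3,400 litres = 176,970 litres (under)
Week 11–Week 14: 78,700 litres + 32,110 litres + 3,400 litres + 153,030 litres = 267,240 litres (under)
Week 12–Week 15: 32,110 litres + 3,400 litres + 153,030 litres + 9,820 litres = 198,360 litres (under)
Week 13–Week 16: 3,400 litres + 153,030 litres + 9,820 litres + 60,150 litres = 226,400 litres (under)
Week 14–Week 17: 153,030 litres + 9,820 litres + 60,150 litres + 40,530 litres = 263,530 litres (under)
Week 15–Week 18: 9,820 litres + 60,150 litres + 40,530 litres + 18,030 litres = 128,530 litres (under)
Week 16–Week 19: 60,150 litres + 40,530 litres + 18,030 litres + 3,790 litres = 122,500 litres (under)
Week 17–Week 20: 40,530 litres + 18,030 litres + 3,790 litres + 153,700 litres = 216,050 litres (under)
Week 18–Week 21: 18,030 litres + 3,790 litres + 153,700 litres + 47,390 litres = 222,910 litres (under)
Week 19–Week 22: 3,790 litres + 153,700 litres + 47,390 litres + 178,220 litres = 383,100 litres (over)
Week 20–Week 23: 153,700 litres + 47,390 litres + 178,220 litres + 115,220 litres = 494,530 litres (over)
2 windows exceed the threshold.

2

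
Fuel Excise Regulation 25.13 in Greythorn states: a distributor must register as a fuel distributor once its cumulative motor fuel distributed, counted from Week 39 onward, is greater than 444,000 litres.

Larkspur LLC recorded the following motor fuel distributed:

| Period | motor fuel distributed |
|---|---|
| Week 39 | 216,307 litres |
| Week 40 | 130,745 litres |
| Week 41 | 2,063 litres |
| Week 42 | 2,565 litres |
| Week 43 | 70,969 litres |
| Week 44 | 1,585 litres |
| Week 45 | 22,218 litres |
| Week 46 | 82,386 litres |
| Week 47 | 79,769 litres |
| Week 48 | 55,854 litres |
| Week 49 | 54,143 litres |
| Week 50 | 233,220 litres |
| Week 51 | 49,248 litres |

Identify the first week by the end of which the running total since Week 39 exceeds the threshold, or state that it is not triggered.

Week 45

Through Week 39: 216,307 litres
Through Week 40: 347,052 litres
Through Week 41: 349,115 litres
Through Week 42: 351,680 litres
Through Week 43: 422,649 litres
Through Week 44: 424,234 litres
Through Week 45: 446,452 litres ← exceeds threshold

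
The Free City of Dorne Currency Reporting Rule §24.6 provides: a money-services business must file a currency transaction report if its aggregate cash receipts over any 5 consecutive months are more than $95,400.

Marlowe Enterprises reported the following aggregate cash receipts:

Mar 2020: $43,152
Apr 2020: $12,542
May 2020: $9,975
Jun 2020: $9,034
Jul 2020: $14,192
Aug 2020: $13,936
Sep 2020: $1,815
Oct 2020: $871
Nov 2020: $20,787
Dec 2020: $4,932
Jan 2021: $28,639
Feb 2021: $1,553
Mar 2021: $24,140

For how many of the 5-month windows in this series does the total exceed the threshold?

Mar 2020–Jul 2020: $43,152 + $12,542 + $9,975 + $9,034 + $14,192 = $88,895 (under)
Apr 2020–Aug 2020: $12,542 + $9,975 + $9,034 + $14,192 + $13,936 = $59,679 (under)
May 2020–Sep 2020: $9,975 + $9,034 + $14,192 + $13,936 + $1,815 = $48,952 (under)
Jun 2020–Oct 2020: $9,034 + $14,192 + $13,936 + $1,815 + $871 = $39,848 (under)
Jul 2020–Nov 2020: $14,192 + $13,936 + $1,815 + $871 + $20,787 = $51,601 (under)
Aug 2020–Dec 2020: $13,936 + $1,815 + $871 + $20,787 + $4,932 = $42,341 (under)
Sep 2020–Jan 2021: $1,815 + $871 + $20,787 + $4,932 + $28,639 = $57,044 (under)
Oct 2020–Feb 2021: $871 + $20,787 + $4,932 + $28,639 + $1,553 = $56,782 (under)
Nov 2020–Mar 2021: $20,787 + $4,932 + $28,639 + $1,553 + $24,140 = $80,051 (under)
0 windows exceed the threshold.

0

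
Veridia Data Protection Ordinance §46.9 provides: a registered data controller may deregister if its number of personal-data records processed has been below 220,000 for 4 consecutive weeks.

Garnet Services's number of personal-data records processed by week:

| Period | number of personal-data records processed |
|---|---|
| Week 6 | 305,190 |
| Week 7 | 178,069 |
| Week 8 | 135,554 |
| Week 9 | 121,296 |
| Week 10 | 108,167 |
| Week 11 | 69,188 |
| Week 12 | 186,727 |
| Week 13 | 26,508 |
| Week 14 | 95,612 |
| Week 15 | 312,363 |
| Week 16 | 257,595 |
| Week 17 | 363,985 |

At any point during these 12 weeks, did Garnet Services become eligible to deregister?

Weeks below 220,000: Week 7, Week 8, Week 9, Week 10, Week 11, Week 12, Week 13, Week 14.
Longest run of consecutive weeks below the threshold: 8.
8 ≥ 4, so Garnet Services became eligible.

Yes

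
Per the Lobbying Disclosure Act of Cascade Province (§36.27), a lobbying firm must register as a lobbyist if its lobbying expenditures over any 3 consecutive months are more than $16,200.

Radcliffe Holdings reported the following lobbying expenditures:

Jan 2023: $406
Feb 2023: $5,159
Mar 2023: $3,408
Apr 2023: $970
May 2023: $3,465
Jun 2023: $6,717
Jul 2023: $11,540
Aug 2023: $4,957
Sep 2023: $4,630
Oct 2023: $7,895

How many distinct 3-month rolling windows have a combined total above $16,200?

4

Jan 2023–Mar 2023: $406 + $5,159 + $3,408 = $8,973 (under)
Feb 2023–Apr 2023: $5,159 + $3,408 + $970 = $9,537 (under)
Mar 2023–May 2023: $3,408 + $970 + $3,465 = $7,843 (under)
Apr 2023–Jun 2023: $970 + $3,465 + $6,717 = $11,152 (under)
May 2023–Jul 2023: $3,465 + $6,717 + $11,540 = $21,722 (over)
Jun 2023–Aug 2023: $6,717 + $11,540 + $4,957 = $23,214 (over)
Jul 2023–Sep 2023: $11,540 + $4,957 + $4,630 = $21,127 (over)
Aug 2023–Oct 2023: $4,957 + $4,630 + $7,895 = $17,482 (over)
4 windows exceed the threshold.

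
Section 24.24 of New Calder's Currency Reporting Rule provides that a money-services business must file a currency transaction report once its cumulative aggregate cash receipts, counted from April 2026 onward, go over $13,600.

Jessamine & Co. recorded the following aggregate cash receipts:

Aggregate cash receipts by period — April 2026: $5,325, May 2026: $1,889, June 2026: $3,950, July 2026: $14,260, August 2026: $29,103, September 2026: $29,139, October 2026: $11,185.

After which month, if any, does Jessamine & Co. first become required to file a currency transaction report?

Through April 2026: $5,325
Through May 2026: $7,214
Through June 2026: $11,164
Through July 2026: $25,424 ← exceeds threshold

July 2026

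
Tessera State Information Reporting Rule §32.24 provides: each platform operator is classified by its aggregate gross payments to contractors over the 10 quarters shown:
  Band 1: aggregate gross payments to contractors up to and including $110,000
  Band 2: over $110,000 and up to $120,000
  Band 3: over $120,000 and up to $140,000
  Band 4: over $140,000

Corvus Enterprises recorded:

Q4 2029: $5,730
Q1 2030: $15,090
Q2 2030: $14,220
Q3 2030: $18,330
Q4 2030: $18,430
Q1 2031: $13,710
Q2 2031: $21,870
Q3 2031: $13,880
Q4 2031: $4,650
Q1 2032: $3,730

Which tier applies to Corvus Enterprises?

Aggregate gross payments to contractors: $5,730 + $15,090 + $14,220 + $18,330 + $18,430 + $13,710 + $21,870 + $13,880 + $4,650 + $3,730 = $129,640.
$120,000 < $129,640 ≤ $140,000, so Band 3 applies.

Band 3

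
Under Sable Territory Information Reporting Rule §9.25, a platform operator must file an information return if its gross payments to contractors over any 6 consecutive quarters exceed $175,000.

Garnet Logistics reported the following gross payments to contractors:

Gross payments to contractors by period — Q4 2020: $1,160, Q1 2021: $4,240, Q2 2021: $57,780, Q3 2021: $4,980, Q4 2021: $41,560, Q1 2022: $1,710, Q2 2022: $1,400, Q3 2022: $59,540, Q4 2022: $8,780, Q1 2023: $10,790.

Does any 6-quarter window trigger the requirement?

Q4 2020–Q1 2022: $1,160 + $4,240 + $57,780 + $4,980 + $41,560 + $1,710 = $111,430 (under)
Q1 2021–Q2 2022: $4,240 + $57,780 + $4,980 + $41,560 + $1,710 + $1,400 = $111,670 (under)
Q2 2021–Q3 2022: $57,780 + $4,980 + $41,560 + $1,710 + $1,400 + $59,540 = $166,970 (under)
Q3 2021–Q4 2022: $4,980 + $41,560 + $1,710 + $1,400 + $59,540 + $8,780 = $117,970 (under)
Q4 2021–Q1 2023: $41,560 + $1,710 + $1,400 + $59,540 + $8,780 + $10,790 = $123,780 (under)
No window exceeds $175,000.

No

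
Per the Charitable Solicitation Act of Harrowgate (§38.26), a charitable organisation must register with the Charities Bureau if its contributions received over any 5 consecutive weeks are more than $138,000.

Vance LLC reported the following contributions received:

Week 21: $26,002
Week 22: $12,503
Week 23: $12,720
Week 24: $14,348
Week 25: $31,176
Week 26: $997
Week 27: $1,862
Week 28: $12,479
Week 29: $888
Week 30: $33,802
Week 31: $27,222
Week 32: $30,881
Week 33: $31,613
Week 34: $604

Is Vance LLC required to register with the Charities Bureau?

No

Week 21–Week 25: $26,002 + $12,503 + $12,720 + $14,348 + $31,176 = $96,749 (under)
Week 22–Week 26: $12,503 + $12,720 + $14,348 + $31,176 + $997 = $71,744 (under)
Week 23–Week 27: $12,720 + $14,348 + $31,176 + $997 + $1,862 = $61,103 (under)
Week 24–Week 28: $14,348 + $31,176 + $997 + $1,862 + $12,479 = $60,862 (under)
Week 25–Week 29: $31,176 + $997 + $1,862 + $12,479 + $888 = $47,402 (under)
Week 26–Week 30: $997 + $1,862 + $12,479 + $888 + $33,802 = $50,028 (under)
Week 27–Week 31: $1,862 + $12,479 + $888 + $33,802 + $27,222 = $76,253 (under)
Week 28–Week 32: $12,479 + $888 + $33,802 + $27,222 + $30,881 = $105,272 (under)
Week 29–Week 33: $888 + $33,802 + $27,222 + $30,881 + $31,613 = $124,406 (under)
Week 30–Week 34: $33,802 + $27,222 + $30,881 + $31,613 + $604 = $124,122 (under)
No window exceeds $138,000.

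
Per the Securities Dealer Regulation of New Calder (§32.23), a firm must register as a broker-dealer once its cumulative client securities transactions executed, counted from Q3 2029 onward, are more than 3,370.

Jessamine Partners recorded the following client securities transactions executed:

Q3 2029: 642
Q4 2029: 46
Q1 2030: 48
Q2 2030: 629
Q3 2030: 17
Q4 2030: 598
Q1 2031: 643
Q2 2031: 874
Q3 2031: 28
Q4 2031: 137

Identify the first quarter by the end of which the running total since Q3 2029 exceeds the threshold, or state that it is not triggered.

Q2 2031

Through Q3 2029: 642
Through Q4 2029: 688
Through Q1 2030: 736
Through Q2 2030: 1,365
Through Q3 2030: 1,382
Through Q4 2030: 1,980
Through Q1 2031: 2,623
Through Q2 2031: 3,497 ← exceeds threshold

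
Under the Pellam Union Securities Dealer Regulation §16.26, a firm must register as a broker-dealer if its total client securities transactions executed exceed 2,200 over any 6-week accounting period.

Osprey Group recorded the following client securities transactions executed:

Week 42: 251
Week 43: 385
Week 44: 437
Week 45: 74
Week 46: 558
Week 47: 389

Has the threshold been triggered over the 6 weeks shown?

No

Total client securities transactions executed: 251 + 385 + 437 + 74 + 558 + 389 = 2,094.
2,094 ≤ 2,200, so the threshold is not exceeded.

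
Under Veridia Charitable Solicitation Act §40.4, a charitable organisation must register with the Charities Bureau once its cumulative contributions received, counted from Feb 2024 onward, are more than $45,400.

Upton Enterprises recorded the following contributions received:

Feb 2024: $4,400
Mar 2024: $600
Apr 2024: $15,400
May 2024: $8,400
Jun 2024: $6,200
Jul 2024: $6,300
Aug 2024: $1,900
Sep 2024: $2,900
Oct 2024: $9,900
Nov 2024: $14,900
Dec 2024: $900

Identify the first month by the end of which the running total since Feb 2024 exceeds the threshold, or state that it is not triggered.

Through Feb 2024: $4,400
Through Mar 2024: $5,000
Through Apr 2024: $20,400
Through May 2024: $28,800
Through Jun 2024: $35,000
Through Jul 2024: $41,300
Through Aug 2024: $43,200
Through Sep 2024: $46,100 ← exceeds threshold

Sep 2024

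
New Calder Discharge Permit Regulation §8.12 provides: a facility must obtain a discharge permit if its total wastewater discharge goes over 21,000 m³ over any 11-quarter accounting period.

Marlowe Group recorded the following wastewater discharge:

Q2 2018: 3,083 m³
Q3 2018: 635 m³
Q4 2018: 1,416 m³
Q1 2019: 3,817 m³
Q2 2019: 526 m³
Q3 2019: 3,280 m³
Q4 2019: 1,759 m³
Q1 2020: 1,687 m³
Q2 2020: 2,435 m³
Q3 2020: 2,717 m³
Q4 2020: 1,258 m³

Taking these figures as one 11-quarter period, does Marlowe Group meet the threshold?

Yes

Total wastewater discharge: 3,083 m³ + 635 m³ + 1,416 m³ + 3,817 m³ + 526 m³ + 3,280 m³ + 1,759 m³ + 1,687 m³ + 2,435 m³ + 2,717 m³ + 1,258 m³ = 22,613 m³.
22,613 m³ > 21,000 m³, so the threshold is exceeded.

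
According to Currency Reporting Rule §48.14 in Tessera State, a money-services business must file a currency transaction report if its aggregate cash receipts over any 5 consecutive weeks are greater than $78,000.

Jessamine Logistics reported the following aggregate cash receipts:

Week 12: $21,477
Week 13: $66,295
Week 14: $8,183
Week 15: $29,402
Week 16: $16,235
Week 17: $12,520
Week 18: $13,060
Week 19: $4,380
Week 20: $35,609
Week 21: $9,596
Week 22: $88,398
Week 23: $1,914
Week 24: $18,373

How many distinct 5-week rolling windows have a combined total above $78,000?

7

Week 12–Week 16: $21,477 + $66,295 + $8,183 + $29,402 + $16,235 = $141,592 (over)
Week 13–Week 17: $66,295 + $8,183 + $29,402 + $16,235 + $12,520 = $132,635 (over)
Week 14–Week 18: $8,183 + $29,402 + $16,235 + $12,520 + $13,060 = $79,400 (over)
Week 15–Week 19: $29,402 + $16,235 + $12,520 + $13,060 + $4,380 = $75,597 (under)
Week 16–Week 20: $16,235 + $12,520 + $13,060 + $4,380 + $35,609 = $81,804 (over)
Week 17–Week 21: $12,520 + $13,060 + $4,380 + $35,609 + $9,596 = $75,165 (under)
Week 18–Week 22: $13,060 + $4,380 + $35,609 + $9,596 + $88,398 = $151,043 (over)
Week 19–Week 23: $4,380 + $35,609 + $9,596 + $88,398 + $1,914 = $139,897 (over)
Week 20–Week 24: $35,609 + $9,596 + $88,398 + $1,914 + $18,373 = $153,890 (over)
7 windows exceed the threshold.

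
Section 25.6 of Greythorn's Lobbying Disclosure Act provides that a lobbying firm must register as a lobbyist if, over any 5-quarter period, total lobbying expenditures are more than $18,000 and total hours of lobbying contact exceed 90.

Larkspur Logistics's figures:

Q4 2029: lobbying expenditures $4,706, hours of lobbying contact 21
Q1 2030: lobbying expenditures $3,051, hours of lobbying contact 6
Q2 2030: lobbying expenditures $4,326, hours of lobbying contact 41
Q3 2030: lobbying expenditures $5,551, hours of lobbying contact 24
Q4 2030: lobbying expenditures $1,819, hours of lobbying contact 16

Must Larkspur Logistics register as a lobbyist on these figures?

Yes

Total lobbying expenditures: $4,706 + $3,051 + $4,326 + $5,551 + $1,819 = $19,453 (> $18,000).
Total hours of lobbying contact: 21 + 6 + 41 + 24 + 16 = 108 (> 90).
The test is 'and': both thresholds are exceeded.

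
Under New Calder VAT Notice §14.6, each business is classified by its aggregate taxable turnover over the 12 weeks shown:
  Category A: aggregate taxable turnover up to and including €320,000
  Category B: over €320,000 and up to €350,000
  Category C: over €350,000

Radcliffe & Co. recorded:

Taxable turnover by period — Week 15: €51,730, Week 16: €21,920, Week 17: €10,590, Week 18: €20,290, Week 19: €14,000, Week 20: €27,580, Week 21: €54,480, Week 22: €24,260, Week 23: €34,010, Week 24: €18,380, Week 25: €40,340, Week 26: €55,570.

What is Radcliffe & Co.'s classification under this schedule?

Category C

Aggregate taxable turnover: €51,730 + €21,920 + €10,590 + €20,290 + €14,000 + €27,580 + €54,480 + €24,260 + €34,010 + €18,380 + €40,340 + €55,570 = €373,150.
€373,150 > €350,000, so Category C applies.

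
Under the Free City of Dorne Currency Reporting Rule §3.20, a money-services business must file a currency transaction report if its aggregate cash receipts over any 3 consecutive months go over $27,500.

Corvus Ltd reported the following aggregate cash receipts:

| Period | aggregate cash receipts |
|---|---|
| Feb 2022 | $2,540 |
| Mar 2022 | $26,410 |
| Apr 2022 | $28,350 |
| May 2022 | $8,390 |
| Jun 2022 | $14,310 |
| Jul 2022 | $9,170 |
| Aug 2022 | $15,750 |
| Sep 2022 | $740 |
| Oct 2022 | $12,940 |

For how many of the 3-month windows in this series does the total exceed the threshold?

6

Feb 2022–Apr 2022: $2,540 + $26,410 + $28,350 = $57,300 (over)
Mar 2022–May 2022: $26,410 + $28,350 + $8,390 = $63,150 (over)
Apr 2022–Jun 2022: $28,350 + $8,390 + $14,310 = $51,050 (over)
May 2022–Jul 2022: $8,390 + $14,310 + $9,170 = $31,870 (over)
Jun 2022–Aug 2022: $14,310 + $9,170 + $15,750 = $39,230 (over)
Jul 2022–Sep 2022: $9,170 + $15,750 + $740 = $25,660 (under)
Aug 2022–Oct 2022: $15,750 + $740 + $12,940 = $29,430 (over)
6 windows exceed the threshold.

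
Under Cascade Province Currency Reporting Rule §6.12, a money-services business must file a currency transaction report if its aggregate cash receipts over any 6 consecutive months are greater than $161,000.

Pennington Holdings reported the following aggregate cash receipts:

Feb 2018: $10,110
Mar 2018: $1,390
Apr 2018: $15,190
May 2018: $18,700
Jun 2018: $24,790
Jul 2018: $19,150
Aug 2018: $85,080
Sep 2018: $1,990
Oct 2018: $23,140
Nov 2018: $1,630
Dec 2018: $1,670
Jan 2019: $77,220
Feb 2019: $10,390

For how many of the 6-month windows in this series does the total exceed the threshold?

Feb 2018–Jul 2018: $10,110 + $1,390 + $15,190 + $18,700 + $24,790 + $19,150 = $89,330 (under)
Mar 2018–Aug 2018: $1,390 + $15,190 + $18,700 + $24,790 + $19,150 + $85,080 = $164,300 (over)
Apr 2018–Sep 2018: $15,190 + $18,700 + $24,790 + $19,150 + $85,080 + $1,990 = $164,900 (over)
May 2018–Oct 2018: $18,700 + $24,790 + $19,150 + $85,080 + $1,990 + $23,140 = $172,850 (over)
Jun 2018–Nov 2018: $24,790 + $19,150 + $85,080 + $1,990 + $23,140 + $1,630 = $155,780 (under)
Jul 2018–Dec 2018: $19,150 + $85,080 + $1,990 + $23,140 + $1,630 + $1,670 = $132,660 (under)
Aug 2018–Jan 2019: $85,080 + $1,990 + $23,140 + $1,630 + $1,670 + $77,220 = $190,730 (over)
Sep 2018–Feb 2019: $1,990 + $23,140 + $1,630 + $1,670 + $77,220 + $10,390 = $116,040 (under)
4 windows exceed the threshold.

4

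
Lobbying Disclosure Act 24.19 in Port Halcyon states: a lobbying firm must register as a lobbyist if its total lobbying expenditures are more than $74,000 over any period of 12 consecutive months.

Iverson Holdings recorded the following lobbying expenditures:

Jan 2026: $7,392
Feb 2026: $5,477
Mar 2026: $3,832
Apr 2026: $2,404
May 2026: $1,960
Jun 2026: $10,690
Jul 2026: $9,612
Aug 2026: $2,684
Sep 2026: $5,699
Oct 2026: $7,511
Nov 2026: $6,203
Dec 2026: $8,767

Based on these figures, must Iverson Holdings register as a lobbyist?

No

Total lobbying expenditures: $7,392 + $5,477 + $3,832 + $2,404 + $1,960 + $10,690 + $9,612 + $2,684 + $5,699 + $7,511 + $6,203 + $8,767 = $72,231.
$72,231 ≤ $74,000, so the threshold is not exceeded.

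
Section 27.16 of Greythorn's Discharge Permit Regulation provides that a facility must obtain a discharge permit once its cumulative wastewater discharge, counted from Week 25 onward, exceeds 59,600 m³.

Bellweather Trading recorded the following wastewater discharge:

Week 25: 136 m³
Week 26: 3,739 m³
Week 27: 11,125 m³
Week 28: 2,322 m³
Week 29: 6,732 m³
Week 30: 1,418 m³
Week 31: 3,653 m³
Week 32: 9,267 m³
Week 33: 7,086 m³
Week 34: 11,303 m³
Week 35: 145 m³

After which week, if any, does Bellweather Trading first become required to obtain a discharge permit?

Through Week 25: 136 m³
Through Week 26: 3,875 m³
Through Week 27: 15,000 m³
Through Week 28: 17,322 m³
Through Week 29: 24,054 m³
Through Week 30: 25,472 m³
Through Week 31: 29,125 m³
Through Week 32: 38,392 m³
Through Week 33: 45,478 m³
Through Week 34: 56,781 m³
Through Week 35: 56,926 m³
Final cumulative total 56,926 m³ ≤ 59,600 m³; the threshold is never exceeded.

Not triggered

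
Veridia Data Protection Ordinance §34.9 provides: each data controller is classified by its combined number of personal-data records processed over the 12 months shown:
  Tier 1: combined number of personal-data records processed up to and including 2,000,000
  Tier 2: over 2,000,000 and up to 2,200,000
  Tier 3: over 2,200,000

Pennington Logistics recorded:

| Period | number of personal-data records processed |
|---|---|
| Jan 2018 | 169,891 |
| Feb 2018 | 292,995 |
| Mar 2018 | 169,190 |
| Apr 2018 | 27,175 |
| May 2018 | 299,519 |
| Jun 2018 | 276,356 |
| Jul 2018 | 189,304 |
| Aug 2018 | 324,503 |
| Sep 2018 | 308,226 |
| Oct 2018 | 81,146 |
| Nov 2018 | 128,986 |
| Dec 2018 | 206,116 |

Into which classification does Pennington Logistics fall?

Combined number of personal-data records processed: 169,891 + 292,995 + 169,190 + 27,175 + 299,519 + 276,356 + 189,304 + 324,503 + 308,226 + 81,146 + 128,986 + 206,116 = 2,473,407.
2,473,407 > 2,200,000, so Tier 3 applies.

Tier 3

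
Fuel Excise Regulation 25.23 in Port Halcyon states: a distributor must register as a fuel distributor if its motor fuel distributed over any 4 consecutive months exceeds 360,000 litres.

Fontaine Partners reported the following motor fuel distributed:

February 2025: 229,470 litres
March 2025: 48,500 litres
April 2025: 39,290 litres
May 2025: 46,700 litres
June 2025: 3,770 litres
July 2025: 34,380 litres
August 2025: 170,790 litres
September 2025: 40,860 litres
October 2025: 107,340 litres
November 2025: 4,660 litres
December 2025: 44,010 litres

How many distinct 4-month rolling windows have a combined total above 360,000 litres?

1

February 2025–May 2025: 229,470 litres + 48,500 litres + 39,290 litres + 46,700 litres = 363,960 litres (over)
March 2025–June 2025: 48,500 litres + 39,290 litres + 46,700 litres + 3,770 litres = 138,260 litres (under)
April 2025–July 2025: 39,290 litres + 46,700 litres + 3,770 litres + 34,380 litres = 124,140 litres (under)
May 2025–August 2025: 46,700 litres + 3,770 litres + 34,380 litres + 170,790 litres = 255,640 litres (under)
June 2025–September 2025: 3,770 litres + 34,380 litres + 170,790 litres + 40,860 litres = 249,800 litres (under)
July 2025–October 2025: 34,380 litres + 170,790 litres + 40,860 litres + 107,340 litres = 353,370 litres (under)
August 2025–November 2025: 170,790 litres + 40,860 litres + 107,340 litres + 4,660 litres = 323,650 litres (under)
September 2025–December 2025: 40,860 litres + 107,340 litres + 4,660 litres + 44,010 litres = 196,870 litres (under)
1 window exceeds the threshold.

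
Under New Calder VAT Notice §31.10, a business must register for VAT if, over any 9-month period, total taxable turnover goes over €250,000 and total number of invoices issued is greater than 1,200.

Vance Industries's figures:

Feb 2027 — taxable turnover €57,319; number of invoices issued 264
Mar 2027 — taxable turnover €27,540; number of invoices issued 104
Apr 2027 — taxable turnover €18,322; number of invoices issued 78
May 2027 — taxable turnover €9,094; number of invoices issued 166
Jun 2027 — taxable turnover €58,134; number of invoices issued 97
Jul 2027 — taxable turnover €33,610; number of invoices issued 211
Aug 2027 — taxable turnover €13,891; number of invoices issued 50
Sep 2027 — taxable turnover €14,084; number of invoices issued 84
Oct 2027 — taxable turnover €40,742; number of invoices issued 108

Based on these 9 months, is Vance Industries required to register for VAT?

Total taxable turnover: €57,319 + €27,540 + €18,322 + €9,094 + €58,134 + €33,610 + €13,891 + €14,084 + €40,742 = €272,736 (> €250,000).
Total number of invoices issued: 264 + 104 + 78 + 166 + 97 + 211 + 50 + 84 + 108 = 1,162 (≤ 1,200).
The test is 'and': the rule requires both, and at least one is not exceeded.

No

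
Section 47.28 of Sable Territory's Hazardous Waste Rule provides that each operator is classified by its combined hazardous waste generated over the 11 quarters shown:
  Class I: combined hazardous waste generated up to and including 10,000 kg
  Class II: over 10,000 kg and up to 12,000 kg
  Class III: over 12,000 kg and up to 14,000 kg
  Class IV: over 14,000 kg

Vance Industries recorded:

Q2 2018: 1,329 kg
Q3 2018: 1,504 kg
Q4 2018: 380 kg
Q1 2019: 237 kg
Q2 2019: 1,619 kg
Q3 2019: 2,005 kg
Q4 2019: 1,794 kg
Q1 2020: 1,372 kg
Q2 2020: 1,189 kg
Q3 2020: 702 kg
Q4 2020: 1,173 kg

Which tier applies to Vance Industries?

Class III

Combined hazardous waste generated: 1,329 kg + 1,504 kg + 380 kg + 237 kg + 1,619 kg + 2,005 kg + 1,794 kg + 1,372 kg + 1,189 kg + 702 kg + 1,173 kg = 13,304 kg.
12,000 kg < 13,304 kg ≤ 14,000 kg, so Class III applies.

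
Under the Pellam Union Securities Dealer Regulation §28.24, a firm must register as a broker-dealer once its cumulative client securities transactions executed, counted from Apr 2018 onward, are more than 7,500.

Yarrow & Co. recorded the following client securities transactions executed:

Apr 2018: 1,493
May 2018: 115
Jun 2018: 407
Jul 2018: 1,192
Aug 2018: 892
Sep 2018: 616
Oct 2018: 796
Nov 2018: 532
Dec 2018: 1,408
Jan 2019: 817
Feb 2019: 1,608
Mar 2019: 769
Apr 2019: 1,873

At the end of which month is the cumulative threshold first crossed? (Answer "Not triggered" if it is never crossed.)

Jan 2019

Through Apr 2018: 1,493
Through May 2018: 1,608
Through Jun 2018: 2,015
Through Jul 2018: 3,207
Through Aug 2018: 4,099
Through Sep 2018: 4,715
Through Oct 2018: 5,511
Through Nov 2018: 6,043
Through Dec 2018: 7,451
Through Jan 2019: 8,268 ← exceeds threshold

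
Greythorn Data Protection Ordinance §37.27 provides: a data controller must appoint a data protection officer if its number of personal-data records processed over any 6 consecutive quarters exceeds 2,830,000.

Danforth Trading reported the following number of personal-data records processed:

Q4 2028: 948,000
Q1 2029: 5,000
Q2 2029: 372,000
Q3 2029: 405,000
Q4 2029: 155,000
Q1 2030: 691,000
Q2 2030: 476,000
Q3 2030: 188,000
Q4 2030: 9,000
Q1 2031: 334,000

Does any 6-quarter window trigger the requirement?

No

Q4 2028–Q1 2030: 948,000 + 5,000 + 372,000 + 405,000 + 155,000 + 691,000 = 2,576,000 (under)
Q1 2029–Q2 2030: 5,000 + 372,000 + 405,000 + 155,000 + 691,000 + 476,000 = 2,104,000 (under)
Q2 2029–Q3 2030: 372,000 + 405,000 + 155,000 + 691,000 + 476,000 + 188,000 = 2,287,000 (under)
Q3 2029–Q4 2030: 405,000 + 155,000 + 691,000 + 476,000 + 188,000 + 9,000 = 1,924,000 (under)
Q4 2029–Q1 2031: 155,000 + 691,000 + 476,000 + 188,000 + 9,000 + 334,000 = 1,853,000 (under)
No window exceeds 2,830,000.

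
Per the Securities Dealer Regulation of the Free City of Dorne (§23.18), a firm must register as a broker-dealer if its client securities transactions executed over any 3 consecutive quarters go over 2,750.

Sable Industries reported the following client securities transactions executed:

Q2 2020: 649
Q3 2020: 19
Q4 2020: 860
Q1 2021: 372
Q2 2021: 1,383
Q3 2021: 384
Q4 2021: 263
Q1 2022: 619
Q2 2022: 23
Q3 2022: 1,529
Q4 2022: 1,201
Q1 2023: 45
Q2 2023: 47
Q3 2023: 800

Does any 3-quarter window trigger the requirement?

Q2 2020–Q4 2020: 649 + 19 + 860 = 1,528 (under)
Q3 2020–Q1 2021: 19 + 860 + 372 = 1,251 (under)
Q4 2020–Q2 2021: 860 + 372 + 1,383 = 2,615 (under)
Q1 2021–Q3 2021: 372 + 1,383 + 384 = 2,139 (under)
Q2 2021–Q4 2021: 1,383 + 384 + 263 = 2,030 (under)
Q3 2021–Q1 2022: 384 + 263 + 619 = 1,266 (under)
Q4 2021–Q2 2022: 263 + 619 + 23 = 905 (under)
Q1 2022–Q3 2022: 619 + 23 + 1,529 = 2,171 (under)
Q2 2022–Q4 2022: 23 + 1,529 + 1,201 = 2,753 (over)
Q3 2022–Q1 2023: 1,529 + 1,201 + 45 = 2,775 (over)
Q4 2022–Q2 2023: 1,201 + 45 + 47 = 1,293 (under)
Q1 2023–Q3 2023: 45 + 47 + 800 = 892 (under)
At least one window exceeds 2,750.

Yes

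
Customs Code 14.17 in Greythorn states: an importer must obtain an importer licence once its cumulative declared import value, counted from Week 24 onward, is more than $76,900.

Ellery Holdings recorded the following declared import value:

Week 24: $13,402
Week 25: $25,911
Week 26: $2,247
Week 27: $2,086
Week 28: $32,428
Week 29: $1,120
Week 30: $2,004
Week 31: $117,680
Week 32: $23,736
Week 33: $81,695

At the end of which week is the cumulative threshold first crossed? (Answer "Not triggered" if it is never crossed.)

Through Week 24: $13,402
Through Week 25: $39,313
Through Week 26: $41,560
Through Week 27: $43,646
Through Week 28: $76,074
Through Week 29: $77,194 ← exceeds threshold

Week 29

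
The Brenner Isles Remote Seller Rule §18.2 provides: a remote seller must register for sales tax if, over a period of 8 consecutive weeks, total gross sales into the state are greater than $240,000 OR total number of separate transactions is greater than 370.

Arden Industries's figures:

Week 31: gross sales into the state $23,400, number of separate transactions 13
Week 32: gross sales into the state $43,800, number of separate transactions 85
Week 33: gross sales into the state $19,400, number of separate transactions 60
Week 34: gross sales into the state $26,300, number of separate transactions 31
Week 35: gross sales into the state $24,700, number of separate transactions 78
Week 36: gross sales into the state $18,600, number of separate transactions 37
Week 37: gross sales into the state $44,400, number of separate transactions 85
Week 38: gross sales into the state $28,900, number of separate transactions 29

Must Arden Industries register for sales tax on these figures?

Yes

Total gross sales into the state: $23,400 + $43,800 + $19,400 + $26,300 + $24,700 + $18,600 + $44,400 + $28,900 = $229,500 (≤ $240,000).
Total number of separate transactions: 13 + 85 + 60 + 31 + 78 + 37 + 85 + 29 = 418 (> 370).
The test is 'or': at least one threshold is exceeded.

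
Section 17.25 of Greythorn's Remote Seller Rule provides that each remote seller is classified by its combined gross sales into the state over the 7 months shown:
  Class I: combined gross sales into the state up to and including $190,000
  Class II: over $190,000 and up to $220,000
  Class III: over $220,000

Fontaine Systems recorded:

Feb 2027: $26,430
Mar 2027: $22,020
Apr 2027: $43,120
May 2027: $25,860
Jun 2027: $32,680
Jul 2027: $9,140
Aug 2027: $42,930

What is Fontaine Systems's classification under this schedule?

Class II

Combined gross sales into the state: $26,430 + $22,020 + $43,120 + $25,860 + $32,680 + $9,140 + $42,930 = $202,180.
$190,000 < $202,180 ≤ $220,000, so Class II applies.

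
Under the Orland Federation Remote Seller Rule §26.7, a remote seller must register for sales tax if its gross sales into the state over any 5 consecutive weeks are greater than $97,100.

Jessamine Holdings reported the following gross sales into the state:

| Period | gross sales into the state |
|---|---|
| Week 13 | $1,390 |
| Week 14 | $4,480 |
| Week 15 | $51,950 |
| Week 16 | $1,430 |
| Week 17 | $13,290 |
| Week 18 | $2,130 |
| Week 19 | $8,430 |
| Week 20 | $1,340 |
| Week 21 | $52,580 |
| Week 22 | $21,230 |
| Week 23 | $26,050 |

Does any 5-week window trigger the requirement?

Week 13–Week 17: $1,390 + $4,480 + $51,950 + $1,430 + $13,290 = $72,540 (under)
Week 14–Week 18: $4,480 + $51,950 + $1,430 + $13,290 + $2,130 = $73,280 (under)
Week 15–Week 19: $51,950 + $1,430 + $13,290 + $2,130 + $8,430 = $77,230 (under)
Week 16–Week 20: $1,430 + $13,290 + $2,130 + $8,430 + $1,340 = $26,620 (under)
Week 17–Week 21: $13,290 + $2,130 + $8,430 + $1,340 + $52,580 = $77,770 (under)
Week 18–Week 22: $2,130 + $8,430 + $1,340 + $52,580 + $21,230 = $85,710 (under)
Week 19–Week 23: $8,430 + $1,340 + $52,580 + $21,230 + $26,050 = $109,630 (over)
At least one window exceeds $97,100.

Yes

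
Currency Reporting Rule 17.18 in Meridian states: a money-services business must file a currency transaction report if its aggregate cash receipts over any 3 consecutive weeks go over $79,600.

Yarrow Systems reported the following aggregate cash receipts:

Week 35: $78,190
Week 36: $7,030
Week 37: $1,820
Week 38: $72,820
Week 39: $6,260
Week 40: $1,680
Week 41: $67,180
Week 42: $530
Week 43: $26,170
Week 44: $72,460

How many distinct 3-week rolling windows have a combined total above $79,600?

6

Week 35–Week 37: $78,190 + $7,030 + $1,820 = $87,040 (over)
Week 36–Week 38: $7,030 + $1,820 + $72,820 = $81,670 (over)
Week 37–Week 39: $1,820 + $72,820 + $6,260 = $80,900 (over)
Week 38–Week 40: $72,820 + $6,260 + $1,680 = $80,760 (over)
Week 39–Week 41: $6,260 + $1,680 + $67,180 = $75,120 (under)
Week 40–Week 42: $1,680 + $67,180 + $530 = $69,390 (under)
Week 41–Week 43: $67,180 + $530 + $26,170 = $93,880 (over)
Week 42–Week 44: $530 + $26,170 + $72,460 = $99,160 (over)
6 windows exceed the threshold.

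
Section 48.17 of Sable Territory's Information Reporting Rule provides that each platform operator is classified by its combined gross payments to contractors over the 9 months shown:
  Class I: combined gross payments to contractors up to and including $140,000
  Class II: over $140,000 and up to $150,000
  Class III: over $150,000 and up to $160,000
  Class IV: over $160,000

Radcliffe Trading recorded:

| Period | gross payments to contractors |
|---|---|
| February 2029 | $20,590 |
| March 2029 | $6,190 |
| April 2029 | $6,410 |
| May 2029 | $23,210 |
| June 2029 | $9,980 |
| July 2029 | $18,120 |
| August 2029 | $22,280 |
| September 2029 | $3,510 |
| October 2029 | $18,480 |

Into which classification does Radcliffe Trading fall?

Class I

Combined gross payments to contractors: $20,590 + $6,190 + $6,410 + $23,210 + $9,980 + $18,120 + $22,280 + $3,510 + $18,480 = $128,770.
$128,770 ≤ $140,000, so Class I applies.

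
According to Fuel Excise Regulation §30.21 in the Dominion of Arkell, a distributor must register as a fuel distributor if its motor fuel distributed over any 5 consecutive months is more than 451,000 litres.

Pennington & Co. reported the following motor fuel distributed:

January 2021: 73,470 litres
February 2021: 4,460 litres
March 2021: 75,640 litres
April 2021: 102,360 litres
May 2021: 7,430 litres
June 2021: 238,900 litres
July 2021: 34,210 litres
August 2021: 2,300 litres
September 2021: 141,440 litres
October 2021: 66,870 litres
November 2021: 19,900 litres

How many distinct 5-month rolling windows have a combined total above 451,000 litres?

January 2021–May 2021: 73,470 litres + 4,460 litres + 75,640 litres + 102,360 litres + 7,430 litres = 263,360 litres (under)
February 2021–June 2021: 4,460 litres + 75,640 litres + 102,360 litres + 7,430 litres + 238,900 litres = 428,790 litres (under)
March 2021–July 2021: 75,640 litres + 102,360 litres + 7,430 litres + 238,900 litres + 34,210 litres = 458,540 litres (over)
April 2021–August 2021: 102,360 litres + 7,430 litres + 238,900 litres + 34,210 litres + 2,300 litres = 385,200 litres (under)
May 2021–September 2021: 7,430 litres + 238,900 litres + 34,210 litres + 2,300 litres + 141,440 litres = 424,280 litres (under)
June 2021–October 2021: 238,900 litres + 34,210 litres + 2,300 litres + 141,440 litres + 66,870 litres = 483,720 litres (over)
July 2021–November 2021: 34,210 litres + 2,300 litres + 141,440 litres + 66,870 litres + 19,900 litres = 264,720 litres (under)
2 windows exceed the threshold.

2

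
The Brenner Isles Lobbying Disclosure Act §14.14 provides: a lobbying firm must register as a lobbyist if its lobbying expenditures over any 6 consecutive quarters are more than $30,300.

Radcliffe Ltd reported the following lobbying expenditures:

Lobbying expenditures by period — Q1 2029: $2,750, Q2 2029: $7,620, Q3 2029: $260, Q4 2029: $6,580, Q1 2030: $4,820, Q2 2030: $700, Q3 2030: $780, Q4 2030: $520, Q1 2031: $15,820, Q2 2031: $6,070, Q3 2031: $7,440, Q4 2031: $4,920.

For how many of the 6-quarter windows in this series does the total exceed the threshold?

2

Q1 2029–Q2 2030: $2,750 + $7,620 + $260 + $6,580 + $4,820 + $700 = $22,730 (under)
Q2 2029–Q3 2030: $7,620 + $260 + $6,580 + $4,820 + $700 + $780 = $20,760 (under)
Q3 2029–Q4 2030: $260 + $6,580 + $4,820 + $700 + $780 + $520 = $13,660 (under)
Q4 2029–Q1 2031: $6,580 + $4,820 + $700 + $780 + $520 + $15,820 = $29,220 (under)
Q1 2030–Q2 2031: $4,820 + $700 + $780 + $520 + $15,820 + $6,070 = $28,710 (under)
Q2 2030–Q3 2031: $700 + $780 + $520 + $15,820 + $6,070 + $7,440 = $31,330 (over)
Q3 2030–Q4 2031: $780 + $520 + $15,820 + $6,070 + $7,440 + $4,920 = $35,550 (over)
2 windows exceed the threshold.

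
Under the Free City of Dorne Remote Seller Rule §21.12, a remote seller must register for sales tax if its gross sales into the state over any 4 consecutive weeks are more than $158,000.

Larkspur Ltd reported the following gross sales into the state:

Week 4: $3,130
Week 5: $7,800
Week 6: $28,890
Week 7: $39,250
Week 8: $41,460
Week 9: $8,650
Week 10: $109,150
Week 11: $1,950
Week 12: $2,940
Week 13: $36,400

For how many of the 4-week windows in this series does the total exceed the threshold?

2

Week 4–Week 7: $3,130 + $7,800 + $28,890 + $39,250 = $79,070 (under)
Week 5–Week 8: $7,800 + $28,890 + $39,250 + $41,460 = $117,400 (under)
Week 6–Week 9: $28,890 + $39,250 + $41,460 + $8,650 = $118,250 (under)
Week 7–Week 10: $39,250 + $41,460 + $8,650 + $109,150 = $198,510 (over)
Week 8–Week 11: $41,460 + $8,650 + $109,150 + $1,950 = $161,210 (over)
Week 9–Week 12: $8,650 + $109,150 + $1,950 + $2,940 = $122,690 (under)
Week 10–Week 13: $109,150 + $1,950 + $2,940 + $36,400 = $150,440 (under)
2 windows exceed the threshold.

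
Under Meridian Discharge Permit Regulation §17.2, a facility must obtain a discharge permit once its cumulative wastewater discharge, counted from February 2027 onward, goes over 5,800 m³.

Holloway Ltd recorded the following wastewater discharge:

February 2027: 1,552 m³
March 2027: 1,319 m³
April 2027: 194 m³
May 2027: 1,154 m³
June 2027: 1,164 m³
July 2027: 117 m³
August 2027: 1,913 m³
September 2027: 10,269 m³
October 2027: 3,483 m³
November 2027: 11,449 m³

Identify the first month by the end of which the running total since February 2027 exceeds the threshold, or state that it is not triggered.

Through February 2027: 1,552 m³
Through March 2027: 2,871 m³
Through April 2027: 3,065 m³
Through May 2027: 4,219 m³
Through June 2027: 5,383 m³
Through July 2027: 5,500 m³
Through August 2027: 7,413 m³ ← exceeds threshold

August 2027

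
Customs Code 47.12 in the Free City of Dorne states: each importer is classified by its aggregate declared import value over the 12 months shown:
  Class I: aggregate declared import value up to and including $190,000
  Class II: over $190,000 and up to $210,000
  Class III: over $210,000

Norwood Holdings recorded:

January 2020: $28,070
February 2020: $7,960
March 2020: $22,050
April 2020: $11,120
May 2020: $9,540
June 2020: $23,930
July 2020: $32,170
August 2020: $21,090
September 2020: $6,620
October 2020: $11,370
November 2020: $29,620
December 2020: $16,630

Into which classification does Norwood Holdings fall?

Aggregate declared import value: $28,070 + $7,960 + $22,050 + $11,120 + $9,540 + $23,930 + $32,170 + $21,090 + $6,620 + $11,370 + $29,620 + $16,630 = $220,170.
$220,170 > $210,000, so Class III applies.

Class III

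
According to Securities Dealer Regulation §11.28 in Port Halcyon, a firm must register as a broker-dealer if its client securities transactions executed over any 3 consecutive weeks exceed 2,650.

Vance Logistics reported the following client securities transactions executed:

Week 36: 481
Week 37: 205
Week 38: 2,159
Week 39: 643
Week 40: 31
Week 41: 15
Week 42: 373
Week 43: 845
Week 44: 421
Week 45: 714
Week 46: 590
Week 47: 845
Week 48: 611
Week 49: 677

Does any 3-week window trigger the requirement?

Week 36–Week 38: 481 + 205 + 2,159 = 2,845 (over)
Week 37–Week 39: 205 + 2,159 + 643 = 3,007 (over)
Week 38–Week 40: 2,159 + 643 + 31 = 2,833 (over)
Week 39–Week 41: 643 + 31 + 15 = 689 (under)
Week 40–Week 42: 31 + 15 + 373 = 419 (under)
Week 41–Week 43: 15 + 373 + 845 = 1,233 (under)
Week 42–Week 44: 373 + 845 + 421 = 1,639 (under)
Week 43–Week 45: 845 + 421 + 714 = 1,980 (under)
Week 44–Week 46: 421 + 714 + 590 = 1,725 (under)
Week 45–Week 47: 714 + 590 + 845 = 2,149 (under)
Week 46–Week 48: 590 + 845 + 611 = 2,046 (under)
Week 47–Week 49: 845 + 611 + 677 = 2,133 (under)
At least one window exceeds 2,650.

Yes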